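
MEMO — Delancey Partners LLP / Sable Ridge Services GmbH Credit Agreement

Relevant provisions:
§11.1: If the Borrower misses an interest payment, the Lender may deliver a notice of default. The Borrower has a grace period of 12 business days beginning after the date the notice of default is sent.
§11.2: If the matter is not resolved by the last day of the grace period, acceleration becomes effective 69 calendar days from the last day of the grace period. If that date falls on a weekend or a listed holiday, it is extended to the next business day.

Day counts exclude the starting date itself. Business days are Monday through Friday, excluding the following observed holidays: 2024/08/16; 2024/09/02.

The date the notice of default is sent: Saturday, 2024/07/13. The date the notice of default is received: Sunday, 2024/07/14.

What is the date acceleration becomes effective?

2024/10/07

The last day of the grace period: 12 business days after Saturday, 2024/07/13, skipping weekends — Jul 15, Jul 16, Jul 17, Jul 18, …, Jul 26, Jul 29, Jul 30 — lands on Tuesday, 2024/07/30.
Adding 69 calendar days to 2024/07/30 gives 2024/10/07, which is the date acceleration becomes effective. 2024/10/07 is a Monday and is not a listed holiday, so no roll-forward applies.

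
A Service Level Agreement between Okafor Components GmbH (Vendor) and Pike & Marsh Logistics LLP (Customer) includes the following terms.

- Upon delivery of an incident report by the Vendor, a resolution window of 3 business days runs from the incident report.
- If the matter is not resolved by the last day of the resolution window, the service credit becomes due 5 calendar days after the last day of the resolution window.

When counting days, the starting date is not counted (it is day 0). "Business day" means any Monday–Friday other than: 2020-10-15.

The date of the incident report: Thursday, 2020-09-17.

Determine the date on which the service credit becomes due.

2020-09-27

The last day of the resolution window: counting 3 business days from Thursday, 2020-09-17 (Sep 18, Sep 21, Sep 22, skipping weekends) reaches Tuesday, 2020-09-22.
Adding 5 calendar days to 2020-09-22 gives 2020-09-27, which is the date on which the service credit becomes due.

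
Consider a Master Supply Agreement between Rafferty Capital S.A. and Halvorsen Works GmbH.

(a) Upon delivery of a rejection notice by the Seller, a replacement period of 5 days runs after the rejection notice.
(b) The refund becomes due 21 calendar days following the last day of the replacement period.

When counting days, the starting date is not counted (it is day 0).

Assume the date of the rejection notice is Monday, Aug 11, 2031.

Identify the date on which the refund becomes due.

The last day of the replacement period: Aug 11, 2031 + 5 days = Aug 16, 2031.
The date on which the refund becomes due: Aug 16, 2031 + 21 days = Sep 6, 2031.

Sep 6, 2031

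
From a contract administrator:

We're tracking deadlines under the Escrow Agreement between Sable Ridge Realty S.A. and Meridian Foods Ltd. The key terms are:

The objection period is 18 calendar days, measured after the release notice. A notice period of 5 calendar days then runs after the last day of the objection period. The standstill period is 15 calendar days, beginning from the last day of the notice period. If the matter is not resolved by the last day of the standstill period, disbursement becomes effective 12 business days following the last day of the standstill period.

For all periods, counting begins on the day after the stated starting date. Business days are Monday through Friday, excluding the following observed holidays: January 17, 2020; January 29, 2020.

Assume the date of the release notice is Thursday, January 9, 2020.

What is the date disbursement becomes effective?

March 3, 2020

The last day of the objection period: January 9, 2020 + 18 days = January 27, 2020.
Adding 5 calendar days to January 27, 2020 gives February 1, 2020, which is the last day of the notice period.
The last day of the standstill period: 15 calendar days after February 1, 2020 is February 16, 2020.
The date disbursement becomes effective: 12 business days after Sunday, February 16, 2020, skipping weekends — Feb 17, Feb 18, Feb 19, Feb 20, …, Feb 28, Mar 2, Mar 3 — lands on Tuesday, March 3, 2020.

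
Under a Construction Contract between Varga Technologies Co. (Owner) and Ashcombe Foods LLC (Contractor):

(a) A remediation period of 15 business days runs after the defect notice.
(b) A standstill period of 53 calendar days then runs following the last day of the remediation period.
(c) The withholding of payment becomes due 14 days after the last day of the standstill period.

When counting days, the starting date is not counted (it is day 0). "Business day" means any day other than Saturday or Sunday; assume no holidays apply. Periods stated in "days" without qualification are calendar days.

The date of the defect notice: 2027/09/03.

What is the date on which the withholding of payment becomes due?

The last day of the remediation period: 15 business days after Friday, 2027/09/03, skipping weekends — Sep 6, Sep 7, Sep 8, Sep 9, …, Sep 22, Sep 23, Sep 24 — lands on Friday, 2027/09/24.
The last day of the standstill period: 53 calendar days after 2027/09/24 is 2027/11/16.
The date on which the withholding of payment becomes due: 2027/11/16 + 14 days = 2027/11/30.

2027/11/30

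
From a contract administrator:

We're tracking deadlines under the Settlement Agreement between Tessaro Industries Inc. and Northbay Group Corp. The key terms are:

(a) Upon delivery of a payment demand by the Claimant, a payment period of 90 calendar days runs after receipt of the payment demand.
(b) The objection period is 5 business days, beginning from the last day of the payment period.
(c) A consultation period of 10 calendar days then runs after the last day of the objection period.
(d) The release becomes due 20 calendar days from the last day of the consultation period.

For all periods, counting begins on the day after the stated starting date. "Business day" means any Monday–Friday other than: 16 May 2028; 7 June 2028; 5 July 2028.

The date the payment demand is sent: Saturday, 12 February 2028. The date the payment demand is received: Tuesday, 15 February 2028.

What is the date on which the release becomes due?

22 June 2028

The last day of the payment period: 15 February 2028 + 90 days = 15 May 2028.
The last day of the objection period: 5 business days after Monday, 15 May 2028, skipping weekends and the listed holiday on May 16 — May 17, May 18, May 19, May 22, May 23 — lands on Tuesday, 23 May 2028.
The last day of the consultation period: 10 calendar days after 23 May 2028 is 2 June 2028.
The date on which the release becomes due: 20 calendar days after 2 June 2028 is 22 June 2028.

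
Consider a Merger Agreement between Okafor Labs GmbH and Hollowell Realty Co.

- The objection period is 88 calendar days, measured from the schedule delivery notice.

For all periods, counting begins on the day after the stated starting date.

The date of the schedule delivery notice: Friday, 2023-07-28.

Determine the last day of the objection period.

2023-10-24

The last day of the objection period: 2023-07-28 + 88 days = 2023-10-24.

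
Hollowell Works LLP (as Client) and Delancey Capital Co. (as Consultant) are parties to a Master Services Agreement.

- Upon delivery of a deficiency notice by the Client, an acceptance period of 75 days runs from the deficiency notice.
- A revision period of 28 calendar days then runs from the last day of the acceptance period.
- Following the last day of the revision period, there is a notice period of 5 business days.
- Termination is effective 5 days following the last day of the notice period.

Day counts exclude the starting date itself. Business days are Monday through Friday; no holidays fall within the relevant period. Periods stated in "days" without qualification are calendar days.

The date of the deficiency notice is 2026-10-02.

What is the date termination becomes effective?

2027-01-25

Adding 75 calendar days to 2026-10-02 gives 2026-12-16, which is the last day of the acceptance period.
The last day of the revision period: 28 calendar days after 2026-12-16 is 2027-01-13.
The last day of the notice period: counting 5 business days from Wednesday, 2027-01-13 (Jan 14, Jan 15, Jan 18, Jan 19, Jan 20, skipping weekends) reaches Wednesday, 2027-01-20.
The date termination becomes effective: 2027-01-20 + 5 days = 2027-01-25.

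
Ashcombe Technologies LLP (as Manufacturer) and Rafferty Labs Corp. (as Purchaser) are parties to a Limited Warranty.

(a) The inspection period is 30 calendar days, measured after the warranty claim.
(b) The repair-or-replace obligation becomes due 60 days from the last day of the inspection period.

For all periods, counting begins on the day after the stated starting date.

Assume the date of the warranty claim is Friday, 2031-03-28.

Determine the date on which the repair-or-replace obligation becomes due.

The last day of the inspection period: 30 calendar days after 2031-03-28 is 2031-04-27.
The date on which the repair-or-replace obligation becomes due: 2031-04-27 + 60 days = 2031-06-26.

2031-06-26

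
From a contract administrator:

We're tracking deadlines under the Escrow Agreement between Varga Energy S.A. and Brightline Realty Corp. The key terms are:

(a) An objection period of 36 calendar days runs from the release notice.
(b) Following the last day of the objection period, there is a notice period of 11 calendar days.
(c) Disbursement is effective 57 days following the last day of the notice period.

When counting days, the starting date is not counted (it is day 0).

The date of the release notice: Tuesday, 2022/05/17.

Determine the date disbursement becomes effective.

Adding 36 calendar days to 2022/05/17 gives 2022/06/22, which is the last day of the objection period.
Adding 11 calendar days to 2022/06/22 gives 2022/07/03, which is the last day of the notice period.
The date disbursement becomes effective: 57 calendar days after 2022/07/03 is 2022/08/29.

2022/08/29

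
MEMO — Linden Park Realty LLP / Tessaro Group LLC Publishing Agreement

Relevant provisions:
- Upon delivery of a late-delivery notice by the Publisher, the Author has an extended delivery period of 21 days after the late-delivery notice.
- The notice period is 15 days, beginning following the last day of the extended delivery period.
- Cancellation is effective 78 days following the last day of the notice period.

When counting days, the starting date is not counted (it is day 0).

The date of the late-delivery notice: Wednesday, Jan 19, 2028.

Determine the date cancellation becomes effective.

The last day of the extended delivery period: Jan 19, 2028 + 21 days = Feb 9, 2028.
The last day of the notice period: 15 calendar days after Feb 9, 2028 is Feb 24, 2028.
The date cancellation becomes effective: 78 calendar days after Feb 24, 2028 is May 12, 2028.

May 12, 2028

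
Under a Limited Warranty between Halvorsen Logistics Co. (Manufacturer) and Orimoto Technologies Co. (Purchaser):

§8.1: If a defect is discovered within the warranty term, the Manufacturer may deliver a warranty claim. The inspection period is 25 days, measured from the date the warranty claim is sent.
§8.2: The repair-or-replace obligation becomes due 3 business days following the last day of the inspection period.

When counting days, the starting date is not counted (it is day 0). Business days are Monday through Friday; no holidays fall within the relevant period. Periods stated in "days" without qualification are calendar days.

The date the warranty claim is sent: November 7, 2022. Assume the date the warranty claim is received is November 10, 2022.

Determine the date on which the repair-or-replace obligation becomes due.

December 7, 2022

The last day of the inspection period: 25 calendar days after November 7, 2022 is December 2, 2022.
The date on which the repair-or-replace obligation becomes due: 3 business days after Friday, December 2, 2022, skipping weekends — Dec 5, Dec 6, Dec 7 — lands on Wednesday, December 7, 2022.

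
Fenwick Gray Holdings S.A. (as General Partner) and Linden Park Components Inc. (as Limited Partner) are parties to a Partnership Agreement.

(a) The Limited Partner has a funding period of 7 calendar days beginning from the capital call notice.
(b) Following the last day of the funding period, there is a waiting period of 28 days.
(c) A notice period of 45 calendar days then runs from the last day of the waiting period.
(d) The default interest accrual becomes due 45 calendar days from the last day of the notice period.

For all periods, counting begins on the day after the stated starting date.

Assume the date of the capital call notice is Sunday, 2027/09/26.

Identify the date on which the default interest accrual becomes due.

2028/01/29

The last day of the funding period: 2027/09/26 + 7 days = 2027/10/03.
Adding 28 calendar days to 2027/10/03 gives 2027/10/31, which is the last day of the waiting period.
Adding 45 calendar days to 2027/10/31 gives 2027/12/15, which is the last day of the notice period.
The date on which the default interest accrual becomes due: 45 calendar days after 2027/12/15 is 2028/01/29.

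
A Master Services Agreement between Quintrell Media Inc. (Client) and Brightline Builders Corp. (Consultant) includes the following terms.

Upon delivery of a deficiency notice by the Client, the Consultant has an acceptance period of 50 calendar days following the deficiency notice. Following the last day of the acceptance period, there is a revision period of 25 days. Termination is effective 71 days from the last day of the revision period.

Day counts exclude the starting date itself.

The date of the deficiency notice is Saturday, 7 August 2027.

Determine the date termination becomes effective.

31 December 2027

Adding 50 calendar days to 7 August 2027 gives 26 September 2027, which is the last day of the acceptance period.
Adding 25 calendar days to 26 September 2027 gives 21 October 2027, which is the last day of the revision period.
The date termination becomes effective: 21 October 2027 + 71 days = 31 December 2027.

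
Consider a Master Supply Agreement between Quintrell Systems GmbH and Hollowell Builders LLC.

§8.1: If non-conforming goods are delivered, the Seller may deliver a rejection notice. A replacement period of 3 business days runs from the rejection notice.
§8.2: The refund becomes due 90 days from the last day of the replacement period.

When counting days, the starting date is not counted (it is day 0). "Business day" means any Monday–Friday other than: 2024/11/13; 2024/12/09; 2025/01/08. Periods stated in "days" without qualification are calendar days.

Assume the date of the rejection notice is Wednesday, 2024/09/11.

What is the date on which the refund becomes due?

2024/12/15

The last day of the replacement period: 3 business days after Wednesday, 2024/09/11, skipping weekends — Sep 12, Sep 13, Sep 16 — lands on Monday, 2024/09/16.
Adding 90 calendar days to 2024/09/16 gives 2024/12/15, which is the date on which the refund becomes due.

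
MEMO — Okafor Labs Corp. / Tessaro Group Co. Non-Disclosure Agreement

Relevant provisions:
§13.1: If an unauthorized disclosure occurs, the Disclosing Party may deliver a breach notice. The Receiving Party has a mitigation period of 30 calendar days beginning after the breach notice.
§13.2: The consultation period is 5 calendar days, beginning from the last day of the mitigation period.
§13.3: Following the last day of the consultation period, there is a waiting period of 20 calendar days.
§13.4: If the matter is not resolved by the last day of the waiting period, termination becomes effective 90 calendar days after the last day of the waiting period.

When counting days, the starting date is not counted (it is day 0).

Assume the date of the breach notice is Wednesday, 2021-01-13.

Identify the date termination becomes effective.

2021-06-07

The last day of the mitigation period: 2021-01-13 + 30 days = 2021-02-12.
Adding 5 calendar days to 2021-02-12 gives 2021-02-17, which is the last day of the consultation period.
The last day of the waiting period: 20 calendar days after 2021-02-17 is 2021-03-09.
The date termination becomes effective: 2021-03-09 + 90 days = 2021-06-07.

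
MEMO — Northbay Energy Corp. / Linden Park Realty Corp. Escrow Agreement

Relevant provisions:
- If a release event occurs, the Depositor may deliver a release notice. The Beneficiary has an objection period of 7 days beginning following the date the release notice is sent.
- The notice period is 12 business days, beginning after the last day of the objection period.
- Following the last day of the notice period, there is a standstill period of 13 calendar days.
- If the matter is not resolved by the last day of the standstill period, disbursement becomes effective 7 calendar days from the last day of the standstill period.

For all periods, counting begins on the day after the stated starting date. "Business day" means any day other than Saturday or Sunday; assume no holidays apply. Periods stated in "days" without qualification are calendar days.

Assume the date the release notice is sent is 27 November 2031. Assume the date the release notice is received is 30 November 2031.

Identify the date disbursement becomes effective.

11 January 2032

The last day of the objection period: 7 calendar days after 27 November 2031 is 4 December 2031.
From Thursday, 4 December 2031, 12 business days (Dec 5, Dec 8, Dec 9, Dec 10, …, Dec 18, Dec 19, Dec 22, skipping weekends) brings us to Monday, 22 December 2031, which is the last day of the notice period.
The last day of the standstill period: 22 December 2031 + 13 days = 4 January 2032.
Adding 7 calendar days to 4 January 2032 gives 11 January 2032, which is the date disbursement becomes effective.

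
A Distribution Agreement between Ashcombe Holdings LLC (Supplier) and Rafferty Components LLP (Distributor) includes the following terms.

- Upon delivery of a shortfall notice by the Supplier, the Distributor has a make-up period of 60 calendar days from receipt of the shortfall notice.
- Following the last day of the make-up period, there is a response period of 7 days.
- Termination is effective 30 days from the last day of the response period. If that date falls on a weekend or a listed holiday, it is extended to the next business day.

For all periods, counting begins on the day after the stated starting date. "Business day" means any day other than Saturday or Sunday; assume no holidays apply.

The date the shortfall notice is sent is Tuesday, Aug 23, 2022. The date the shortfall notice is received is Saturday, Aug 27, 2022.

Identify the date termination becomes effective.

Dec 2, 2022

The last day of the make-up period: Aug 27, 2022 + 60 days = Oct 26, 2022.
The last day of the response period: 7 calendar days after Oct 26, 2022 is Nov 2, 2022.
Adding 30 calendar days to Nov 2, 2022 gives Dec 2, 2022, which is the date termination becomes effective. Dec 2, 2022 is a Friday, so no roll-forward applies.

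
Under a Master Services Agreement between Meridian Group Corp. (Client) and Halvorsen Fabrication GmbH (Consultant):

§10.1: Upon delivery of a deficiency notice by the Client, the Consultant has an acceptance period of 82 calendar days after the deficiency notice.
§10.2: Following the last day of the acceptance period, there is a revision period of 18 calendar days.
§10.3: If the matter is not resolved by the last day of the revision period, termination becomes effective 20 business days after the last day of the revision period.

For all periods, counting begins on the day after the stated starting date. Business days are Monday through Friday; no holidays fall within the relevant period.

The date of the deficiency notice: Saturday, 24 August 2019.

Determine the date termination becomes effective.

Adding 82 calendar days to 24 August 2019 gives 14 November 2019, which is the last day of the acceptance period.
The last day of the revision period: 18 calendar days after 14 November 2019 is 2 December 2019.
The date termination becomes effective: counting 20 business days from Monday, 2 December 2019 (Dec 3, Dec 4, Dec 5, Dec 6, …, Dec 26, Dec 27, Dec 30, skipping weekends) reaches Monday, 30 December 2019.

30 December 2019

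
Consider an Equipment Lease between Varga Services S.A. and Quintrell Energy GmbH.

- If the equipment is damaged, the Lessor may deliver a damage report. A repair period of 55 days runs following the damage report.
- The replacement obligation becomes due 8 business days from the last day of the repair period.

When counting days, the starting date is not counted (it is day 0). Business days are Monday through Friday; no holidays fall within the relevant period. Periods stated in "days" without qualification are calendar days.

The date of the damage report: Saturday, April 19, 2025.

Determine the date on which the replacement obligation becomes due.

Adding 55 calendar days to April 19, 2025 gives June 13, 2025, which is the last day of the repair period.
From Friday, June 13, 2025, 8 business days (Jun 16, Jun 17, Jun 18, Jun 19, Jun 20, Jun 23, Jun 24, Jun 25, skipping weekends) brings us to Wednesday, June 25, 2025, which is the date on which the replacement obligation becomes due.

June 25, 2025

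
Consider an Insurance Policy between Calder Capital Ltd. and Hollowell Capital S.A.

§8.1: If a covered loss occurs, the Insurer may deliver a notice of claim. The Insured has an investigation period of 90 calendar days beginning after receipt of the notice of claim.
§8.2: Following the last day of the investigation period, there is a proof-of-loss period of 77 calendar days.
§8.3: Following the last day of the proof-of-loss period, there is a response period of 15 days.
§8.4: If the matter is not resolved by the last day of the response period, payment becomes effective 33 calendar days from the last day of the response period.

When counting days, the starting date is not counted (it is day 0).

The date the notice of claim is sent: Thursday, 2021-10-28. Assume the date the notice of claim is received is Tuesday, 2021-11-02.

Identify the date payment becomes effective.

The last day of the investigation period: 90 calendar days after 2021-11-02 is 2022-01-31.
The last day of the proof-of-loss period: 77 calendar days after 2022-01-31 is 2022-04-18.
The last day of the response period: 15 calendar days after 2022-04-18 is 2022-05-03.
The date payment becomes effective: 33 calendar days after 2022-05-03 is 2022-06-05.

2022-06-05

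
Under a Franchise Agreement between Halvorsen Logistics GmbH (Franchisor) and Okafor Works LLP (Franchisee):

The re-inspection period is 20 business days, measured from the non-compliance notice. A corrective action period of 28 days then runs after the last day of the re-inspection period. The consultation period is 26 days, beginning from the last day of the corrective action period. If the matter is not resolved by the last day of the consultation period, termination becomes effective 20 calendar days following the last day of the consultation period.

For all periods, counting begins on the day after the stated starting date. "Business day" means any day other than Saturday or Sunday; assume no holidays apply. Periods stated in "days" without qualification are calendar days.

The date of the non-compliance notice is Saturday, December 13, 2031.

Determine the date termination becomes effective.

The last day of the re-inspection period: 20 business days after Saturday, December 13, 2031, skipping weekends — Dec 15, Dec 16, Dec 17, Dec 18, …, Jan 7, Jan 8, Jan 9 — lands on Friday, January 9, 2032.
Adding 28 calendar days to January 9, 2032 gives February 6, 2032, which is the last day of the corrective action period.
Adding 26 calendar days to February 6, 2032 gives March 3, 2032, which is the last day of the consultation period.
The date termination becomes effective: 20 calendar days after March 3, 2032 is March 23, 2032.

March 23, 2032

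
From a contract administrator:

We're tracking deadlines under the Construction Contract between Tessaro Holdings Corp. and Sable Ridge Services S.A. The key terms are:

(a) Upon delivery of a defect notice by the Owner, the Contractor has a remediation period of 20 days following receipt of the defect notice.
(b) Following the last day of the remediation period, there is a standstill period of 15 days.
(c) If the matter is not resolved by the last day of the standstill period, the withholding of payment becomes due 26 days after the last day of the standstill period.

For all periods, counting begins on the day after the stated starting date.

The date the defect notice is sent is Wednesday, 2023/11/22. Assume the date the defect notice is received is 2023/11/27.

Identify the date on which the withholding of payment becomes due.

2024/01/27

Adding 20 calendar days to 2023/11/27 gives 2023/12/17, which is the last day of the remediation period.
The last day of the standstill period: 15 calendar days after 2023/12/17 is 2024/01/01.
The date on which the withholding of payment becomes due: 2024/01/01 + 26 days = 2024/01/27.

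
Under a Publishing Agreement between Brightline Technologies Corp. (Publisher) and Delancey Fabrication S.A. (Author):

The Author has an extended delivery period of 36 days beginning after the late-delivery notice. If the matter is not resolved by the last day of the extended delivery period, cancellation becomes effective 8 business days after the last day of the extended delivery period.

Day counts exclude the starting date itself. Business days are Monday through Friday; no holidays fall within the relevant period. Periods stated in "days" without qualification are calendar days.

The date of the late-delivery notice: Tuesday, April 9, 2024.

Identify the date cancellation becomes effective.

The last day of the extended delivery period: April 9, 2024 + 36 days = May 15, 2024.
The date cancellation becomes effective: counting 8 business days from Wednesday, May 15, 2024 (May 16, May 17, May 20, May 21, May 22, May 23, May 24, May 27, skipping weekends) reaches Monday, May 27, 2024.

May 27, 2024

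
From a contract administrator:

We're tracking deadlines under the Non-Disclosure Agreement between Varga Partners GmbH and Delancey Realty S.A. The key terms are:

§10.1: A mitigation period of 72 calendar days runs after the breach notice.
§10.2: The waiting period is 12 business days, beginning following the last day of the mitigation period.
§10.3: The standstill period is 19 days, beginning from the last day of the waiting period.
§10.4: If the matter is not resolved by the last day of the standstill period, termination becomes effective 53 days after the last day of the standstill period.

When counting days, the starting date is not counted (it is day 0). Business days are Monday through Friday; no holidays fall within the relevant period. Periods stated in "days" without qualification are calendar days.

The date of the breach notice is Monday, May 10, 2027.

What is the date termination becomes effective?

The last day of the mitigation period: 72 calendar days after May 10, 2027 is July 21, 2027.
The last day of the waiting period: 12 business days after Wednesday, July 21, 2027, skipping weekends — Jul 22, Jul 23, Jul 26, Jul 27, …, Aug 4, Aug 5, Aug 6 — lands on Friday, August 6, 2027.
The last day of the standstill period: August 6, 2027 + 19 days = August 25, 2027.
Adding 53 calendar days to August 25, 2027 gives October 17, 2027, which is the date termination becomes effective.

October 17, 2027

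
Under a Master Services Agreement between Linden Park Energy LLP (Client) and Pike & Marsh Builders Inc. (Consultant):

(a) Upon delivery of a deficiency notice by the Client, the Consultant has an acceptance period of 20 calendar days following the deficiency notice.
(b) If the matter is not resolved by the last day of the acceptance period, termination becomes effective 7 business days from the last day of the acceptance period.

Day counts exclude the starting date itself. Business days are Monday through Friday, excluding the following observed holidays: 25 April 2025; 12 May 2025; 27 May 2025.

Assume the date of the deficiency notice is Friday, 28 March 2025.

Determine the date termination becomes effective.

The last day of the acceptance period: 28 March 2025 + 20 days = 17 April 2025.
From Thursday, 17 April 2025, 7 business days (Apr 18, Apr 21, Apr 22, Apr 23, Apr 24, Apr 28, Apr 29, skipping weekends and the listed holiday on Apr 25) brings us to Tuesday, 29 April 2025, which is the date termination becomes effective.

29 April 2025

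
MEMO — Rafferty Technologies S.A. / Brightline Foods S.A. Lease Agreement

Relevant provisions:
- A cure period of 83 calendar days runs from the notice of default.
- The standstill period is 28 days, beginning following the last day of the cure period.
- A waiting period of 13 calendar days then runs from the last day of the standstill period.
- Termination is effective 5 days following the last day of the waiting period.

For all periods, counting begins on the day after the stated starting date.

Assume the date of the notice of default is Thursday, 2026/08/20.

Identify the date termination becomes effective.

The last day of the cure period: 83 calendar days after 2026/08/20 is 2026/11/11.
The last day of the standstill period: 28 calendar days after 2026/11/11 is 2026/12/09.
Adding 13 calendar days to 2026/12/09 gives 2026/12/22, which is the last day of the waiting period.
The date termination becomes effective: 2026/12/22 + 5 days = 2026/12/27.

2026/12/27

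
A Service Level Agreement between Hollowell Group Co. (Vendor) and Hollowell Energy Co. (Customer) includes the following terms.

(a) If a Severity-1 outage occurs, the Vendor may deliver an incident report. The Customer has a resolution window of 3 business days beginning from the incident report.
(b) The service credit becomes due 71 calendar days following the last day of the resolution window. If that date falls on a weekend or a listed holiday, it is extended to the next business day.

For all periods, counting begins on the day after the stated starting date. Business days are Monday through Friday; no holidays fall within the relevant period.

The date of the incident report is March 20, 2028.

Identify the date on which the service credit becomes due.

June 2, 2028

The last day of the resolution window: counting 3 business days from Monday, March 20, 2028 (Mar 21, Mar 22, Mar 23, skipping weekends) reaches Thursday, March 23, 2028.
Adding 71 calendar days to March 23, 2028 gives June 2, 2028, which is the date on which the service credit becomes due. June 2, 2028 is a Friday, so no roll-forward applies.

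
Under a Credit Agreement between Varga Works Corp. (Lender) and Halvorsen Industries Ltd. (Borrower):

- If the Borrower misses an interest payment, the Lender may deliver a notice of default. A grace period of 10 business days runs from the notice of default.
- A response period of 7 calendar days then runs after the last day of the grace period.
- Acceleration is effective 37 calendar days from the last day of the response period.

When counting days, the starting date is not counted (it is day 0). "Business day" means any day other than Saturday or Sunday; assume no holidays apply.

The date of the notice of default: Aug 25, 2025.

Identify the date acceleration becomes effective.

From Monday, Aug 25, 2025, 10 business days (Aug 26, Aug 27, Aug 28, Aug 29, Sep 1, Sep 2, Sep 3, Sep 4, Sep 5, Sep 8, skipping weekends) brings us to Monday, Sep 8, 2025, which is the last day of the grace period.
Adding 7 calendar days to Sep 8, 2025 gives Sep 15, 2025, which is the last day of the response period.
Adding 37 calendar days to Sep 15, 2025 gives Oct 22, 2025, which is the date acceleration becomes effective.

Oct 22, 2025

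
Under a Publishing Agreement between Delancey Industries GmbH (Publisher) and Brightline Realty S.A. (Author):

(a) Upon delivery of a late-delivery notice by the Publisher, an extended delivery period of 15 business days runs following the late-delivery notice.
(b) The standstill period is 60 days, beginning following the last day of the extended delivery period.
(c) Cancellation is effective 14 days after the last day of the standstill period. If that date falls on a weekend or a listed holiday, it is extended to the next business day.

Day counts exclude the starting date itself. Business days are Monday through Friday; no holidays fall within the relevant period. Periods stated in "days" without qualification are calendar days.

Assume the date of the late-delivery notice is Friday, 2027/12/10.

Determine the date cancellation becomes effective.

The last day of the extended delivery period: counting 15 business days from Friday, 2027/12/10 (Dec 13, Dec 14, Dec 15, Dec 16, …, Dec 29, Dec 30, Dec 31, skipping weekends) reaches Friday, 2027/12/31.
The last day of the standstill period: 60 calendar days after 2027/12/31 is 2028/02/29.
Adding 14 calendar days to 2028/02/29 gives 2028/03/14, which is the date cancellation becomes effective. 2028/03/14 is a Tuesday, so no roll-forward applies.

2028/03/14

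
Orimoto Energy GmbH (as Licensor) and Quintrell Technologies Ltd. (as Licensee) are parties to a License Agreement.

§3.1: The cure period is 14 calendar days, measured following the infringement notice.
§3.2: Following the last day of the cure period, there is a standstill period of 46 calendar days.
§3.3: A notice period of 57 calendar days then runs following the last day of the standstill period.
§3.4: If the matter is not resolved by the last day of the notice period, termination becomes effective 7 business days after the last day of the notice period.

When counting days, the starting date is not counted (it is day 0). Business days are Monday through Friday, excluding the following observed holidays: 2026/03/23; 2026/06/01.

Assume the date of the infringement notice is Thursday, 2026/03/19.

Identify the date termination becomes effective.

2026/07/23

The last day of the cure period: 2026/03/19 + 14 days = 2026/04/02.
Adding 46 calendar days to 2026/04/02 gives 2026/05/18, which is the last day of the standstill period.
Adding 57 calendar days to 2026/05/18 gives 2026/07/14, which is the last day of the notice period.
From Tuesday, 2026/07/14, 7 business days (Jul 15, Jul 16, Jul 17, Jul 20, Jul 21, Jul 22, Jul 23, skipping weekends) brings us to Thursday, 2026/07/23, which is the date termination becomes effective.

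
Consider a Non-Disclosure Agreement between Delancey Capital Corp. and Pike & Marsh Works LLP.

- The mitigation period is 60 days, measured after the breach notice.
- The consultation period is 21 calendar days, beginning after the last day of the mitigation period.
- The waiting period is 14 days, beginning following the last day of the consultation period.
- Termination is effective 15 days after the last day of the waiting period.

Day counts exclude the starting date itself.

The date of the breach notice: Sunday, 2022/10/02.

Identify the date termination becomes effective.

Adding 60 calendar days to 2022/10/02 gives 2022/12/01, which is the last day of the mitigation period.
The last day of the consultation period: 2022/12/01 + 21 days = 2022/12/22.
The last day of the waiting period: 2022/12/22 + 14 days = 2023/01/05.
Adding 15 calendar days to 2023/01/05 gives 2023/01/20, which is the date termination becomes effective.

2023/01/20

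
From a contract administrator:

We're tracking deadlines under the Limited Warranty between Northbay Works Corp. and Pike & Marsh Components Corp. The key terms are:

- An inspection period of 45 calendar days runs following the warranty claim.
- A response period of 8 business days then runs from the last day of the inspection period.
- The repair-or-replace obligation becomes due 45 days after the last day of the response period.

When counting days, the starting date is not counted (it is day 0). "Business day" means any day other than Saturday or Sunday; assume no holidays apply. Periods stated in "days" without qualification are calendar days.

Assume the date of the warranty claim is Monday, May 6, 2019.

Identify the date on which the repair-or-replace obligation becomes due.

The last day of the inspection period: 45 calendar days after May 6, 2019 is June 20, 2019.
The last day of the response period: 8 business days after Thursday, June 20, 2019, skipping weekends — Jun 21, Jun 24, Jun 25, Jun 26, Jun 27, Jun 28, Jul 1, Jul 2 — lands on Tuesday, July 2, 2019.
The date on which the repair-or-replace obligation becomes due: 45 calendar days after July 2, 2019 is August 16, 2019.

August 16, 2019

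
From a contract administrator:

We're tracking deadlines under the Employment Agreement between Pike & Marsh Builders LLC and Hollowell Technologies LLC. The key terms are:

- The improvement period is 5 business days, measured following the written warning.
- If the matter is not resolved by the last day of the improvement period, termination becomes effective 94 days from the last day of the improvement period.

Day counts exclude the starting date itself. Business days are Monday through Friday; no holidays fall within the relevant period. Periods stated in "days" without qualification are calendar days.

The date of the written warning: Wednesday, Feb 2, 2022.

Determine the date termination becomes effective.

From Wednesday, Feb 2, 2022, 5 business days (Feb 3, Feb 4, Feb 7, Feb 8, Feb 9, skipping weekends) brings us to Wednesday, Feb 9, 2022, which is the last day of the improvement period.
The date termination becomes effective: Feb 9, 2022 + 94 days = May 14, 2022.

May 14, 2022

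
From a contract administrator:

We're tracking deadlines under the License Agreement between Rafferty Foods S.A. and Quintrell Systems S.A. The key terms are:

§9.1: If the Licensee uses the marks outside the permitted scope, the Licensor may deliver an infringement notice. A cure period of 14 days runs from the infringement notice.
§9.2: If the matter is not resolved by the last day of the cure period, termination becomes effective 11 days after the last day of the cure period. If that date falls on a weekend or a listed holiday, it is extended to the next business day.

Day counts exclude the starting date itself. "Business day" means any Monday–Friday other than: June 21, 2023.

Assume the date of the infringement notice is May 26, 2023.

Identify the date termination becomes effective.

June 20, 2023

Adding 14 calendar days to May 26, 2023 gives June 9, 2023, which is the last day of the cure period.
Adding 11 calendar days to June 9, 2023 gives June 20, 2023, which is the date termination becomes effective. June 20, 2023 is a Tuesday and is not a listed holiday, so no roll-forward applies.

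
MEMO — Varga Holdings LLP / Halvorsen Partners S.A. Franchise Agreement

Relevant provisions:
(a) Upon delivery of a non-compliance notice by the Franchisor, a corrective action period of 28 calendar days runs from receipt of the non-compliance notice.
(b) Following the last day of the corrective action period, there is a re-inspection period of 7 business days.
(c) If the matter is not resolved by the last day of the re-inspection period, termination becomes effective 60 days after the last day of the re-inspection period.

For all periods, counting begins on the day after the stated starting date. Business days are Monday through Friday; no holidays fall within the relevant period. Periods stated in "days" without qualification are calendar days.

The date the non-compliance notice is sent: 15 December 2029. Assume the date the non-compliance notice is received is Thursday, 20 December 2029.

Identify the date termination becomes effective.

The last day of the corrective action period: 20 December 2029 + 28 days = 17 January 2030.
The last day of the re-inspection period: 7 business days after Thursday, 17 January 2030, skipping weekends — Jan 18, Jan 21, Jan 22, Jan 23, Jan 24, Jan 25, Jan 28 — lands on Monday, 28 January 2030.
Adding 60 calendar days to 28 January 2030 gives 29 March 2030, which is the date termination becomes effective.

29 March 2030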